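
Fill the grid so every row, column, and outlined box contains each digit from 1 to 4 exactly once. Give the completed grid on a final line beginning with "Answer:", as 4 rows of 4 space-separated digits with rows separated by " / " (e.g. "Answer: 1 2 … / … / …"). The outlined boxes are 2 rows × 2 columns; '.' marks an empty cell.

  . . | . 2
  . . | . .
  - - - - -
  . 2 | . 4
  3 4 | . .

Step 1. [r2c4∈{1,3}] col 4 places 3 nowhere but r2c4 ⇒ r2c4=3.
Step 2. [r2c2∈{1}] nothing but 1 survives at r2c2 ⇒ r2c2=1.
Step 3. [r1c3∈{1,4}] across row 1, 1 lands solely at r1c3. So r1c3=1.
Step 4. [r1c1∈{4}] r1c1 is down to just 4 ⇒ r1c1=4.
Step 5. [r3c1∈{1}] r3c1 is down to just 1. So r3c1=1.
Step 6. [r2c3∈{4}] r2c3 has the single candidate 4. So r2c3=4.
Step 7. [r2c1∈{2}] nothing but 2 survives at r2c1, so r2c1=2.
Step 8. [r1c2∈{3}] r1c2 is down to just 3. So r1c2=3.
Step 9. [r4c4∈{1}] r4c4's peers cover all but 1, so r4c4=1.
Step 10. [r4c3∈{2}] r4c3 is down to just 2. So r4c3=2.
Step 11. [r3c3∈{3}] r3c3 has the single candidate 3, so r3c3=3.

Answer: 4 3 1 2 / 2 1 4 3 / 1 2 3 4 / 3 4 2 1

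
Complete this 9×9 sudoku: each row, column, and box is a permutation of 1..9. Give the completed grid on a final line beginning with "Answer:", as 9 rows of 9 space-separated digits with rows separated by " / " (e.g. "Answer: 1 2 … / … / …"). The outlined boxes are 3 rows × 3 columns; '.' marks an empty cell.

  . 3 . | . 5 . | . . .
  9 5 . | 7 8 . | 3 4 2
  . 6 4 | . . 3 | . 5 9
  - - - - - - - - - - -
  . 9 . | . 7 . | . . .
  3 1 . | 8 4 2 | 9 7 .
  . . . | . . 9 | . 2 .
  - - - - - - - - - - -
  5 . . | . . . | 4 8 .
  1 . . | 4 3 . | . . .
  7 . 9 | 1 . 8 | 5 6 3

Step 1. [r1c8∈{1}] r1c8 is down to just 1 ⇒ r1c8=1.
Step 2. [r2c6∈{1,6}] across row 2, 6 lands solely at r2c6. So r2c6=6.
Step 3. [r8c3∈{2,6,8}] 6 has one home in row 8: r8c3, so r8c3=6.
Step 4. [r5c9∈{5,6}] in row 5, 6 fits only at r5c9, so r5c9=6.
Step 5. [r1c3∈{2,7,8}] r1c3 is the only open cell in box 1 admitting 7, so r1c3=7.
Step 6. [r7c2∈{2}] r7c2 has the single candidate 2. So r7c2=2.
Step 7. [r1c9∈{8}] r1c9 is down to just 8. So r1c9=8.
Step 8. [r4c6∈{1,5}] across col 6, 1 lands solely at r4c6. So r4c6=1.
Step 9. [r6c5∈{6}] r6c5 is down to just 6, so r6c5=6.
Step 10. [r1c1∈{2}] only 2 remains possible at r1c1 ⇒ r1c1=2.
Step 11. [r8c9∈{7}] r8c9 is down to just 7 ⇒ r8c9=7.
Step 12. [r4c7∈{8}] r4c7 has the single candidate 8, so r4c7=8.
Step 13. [r6c3∈{5,8}] col 3 places 8 nowhere but r6c3. So r6c3=8.
Step 14. [r6c1∈{4}] r6c1 is down to just 4 ⇒ r6c1=4.
Step 15. [r6c4∈{3,5}] row 6 places 3 nowhere but r6c4, so r6c4=3.
Step 16. [r4c4∈{5}] nothing but 5 survives at r4c4 ⇒ r4c4=5.
Step 17. [r6c7∈{1}] r6c7 has the single candidate 1 ⇒ r6c7=1.
Step 18. [r7c5∈{9}] only 9 remains possible at r7c5 ⇒ r7c5=9.
Step 19. [r3c5∈{1,2}] r3c5 is the only open cell in row 3 admitting 1. So r3c5=1.
Step 20. [r4c9∈{4}] r4c9 has the single candidate 4. So r4c9=4.
Step 21. [r4c8∈{3}] r4c8 has the single candidate 3 ⇒ r4c8=3.
Step 22. [r4c1∈{6}] r4c1 has the single candidate 6 ⇒ r4c1=6.
Step 23. [r7c6∈{7}] r7c6's peers cover all but 7 ⇒ r7c6=7.
Step 24. [r3c7∈{7}] only 7 remains possible at r3c7 ⇒ r3c7=7.
Step 25. [r8c7∈{2}] r8c7's peers cover all but 2. So r8c7=2.
Step 26. [r8c2∈{8}] nothing but 8 survives at r8c2 ⇒ r8c2=8.
Step 27. [r6c9∈{5}] only 5 remains possible at r6c9. So r6c9=5.
Step 28. [r1c4∈{9}] nothing but 9 survives at r1c4, so r1c4=9.
Step 29. [r3c1∈{8}] only 8 remains possible at r3c1 ⇒ r3c1=8.
Step 30. [r3c4∈{2}] r3c4 has the single candidate 2. So r3c4=2.
Step 31. [r6c2∈{7}] nothing but 7 survives at r6c2 ⇒ r6c2=7.
Step 32. [r8c8∈{9}] only 9 remains possible at r8c8, so r8c8=9.
Step 33. [r4c3∈{2}] only 2 remains possible at r4c3 ⇒ r4c3=2.
Step 34. [r5c3∈{5}] nothing but 5 survives at r5c3, so r5c3=5.
Step 35. [r9c2∈{4}] r9c2's peers cover all but 4 ⇒ r9c2=4.
Step 36. [r9c5∈{2}] only 2 remains possible at r9c5, so r9c5=2.
Step 37. [r7c9∈{1}] r7c9 is down to just 1. So r7c9=1.
Step 38. [r1c7∈{6}] only 6 remains possible at r1c7, so r1c7=6.
Step 39. [r8c6∈{5}] r8c6 has the single candidate 5 ⇒ r8c6=5.
Step 40. [r7c3∈{3}] nothing but 3 survives at r7c3, so r7c3=3.
Step 41. [r1c6∈{4}] r1c6's peers cover all but 4 ⇒ r1c6=4.
Step 42. [r7c4∈{6}] nothing but 6 survives at r7c4 ⇒ r7c4=6.
Step 43. [r2c3∈{1}] only 1 remains possible at r2c3 ⇒ r2c3=1.

Answer: 2 3 7 9 5 4 6 1 8 / 9 5 1 7 8 6 3 4 2 / 8 6 4 2 1 3 7 5 9 / 6 9 2 5 7 1 8 3 4 / 3 1 5 8 4 2 9 7 6 / 4 7 8 3 6 9 1 2 5 / 5 2 3 6 9 7 4 8 1 / 1 8 6 4 3 5 2 9 7 / 7 4 9 1 2 8 5 6 3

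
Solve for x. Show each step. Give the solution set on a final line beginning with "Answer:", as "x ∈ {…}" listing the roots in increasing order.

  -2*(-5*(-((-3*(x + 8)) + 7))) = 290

Step 1. [-2*(-5*(-((-3*(x + 8)) + 7))) = 290] -2·(inner) — divide through by -2, so div: -5*(-((-3*(x + 8)) + 7)) = -145.
Step 2. [-5*(-((-3*(x + 8)) + 7)) = -145] -5 out front; divide by -5. So div: -((-3*(x + 8)) + 7) = 29.
Step 3. [-((-3*(x + 8)) + 7) = 29] LHS negated; negate both sides. So neg: (-3*(x + 8)) + 7 = -29.
Step 4. [(-3*(x + 8)) + 7 = -29] peel the +7: subtract 7 from each side, so sub: -3*(x + 8) = -36.
Step 5. [-3*(x + 8) = -36] LHS = -3·(…); ÷-3 both sides, so div: x + 8 = 12.
Step 6. [x + 8 = 12] 8 comes off first (subtract 8). So sub: x = 4.

Answer: x ∈ {4}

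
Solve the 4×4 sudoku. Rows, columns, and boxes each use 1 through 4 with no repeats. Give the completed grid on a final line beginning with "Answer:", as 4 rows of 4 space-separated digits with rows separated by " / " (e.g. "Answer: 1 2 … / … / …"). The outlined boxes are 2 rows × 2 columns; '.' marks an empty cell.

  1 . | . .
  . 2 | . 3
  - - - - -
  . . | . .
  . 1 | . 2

Step 1. [r2c1∈{4}] r2c1's peers cover all but 4, so r2c1=4.
Step 2. [r4c3∈{3,4}] in row 4, 4 fits only at r4c3, so r4c3=4.
Step 3. [r3c3∈{1,3}] in col 3, 3 fits only at r3c3. So r3c3=3.
Step 4. [r1c4∈{4}] r1c4 has the single candidate 4 ⇒ r1c4=4.
Step 5. [r3c2∈{4}] r3c2 has the single candidate 4, so r3c2=4.
Step 6. [r4c1∈{3}] r4c1 is down to just 3, so r4c1=3.
Step 7. [r2c3∈{1}] r2c3 is down to just 1. So r2c3=1.
Step 8. [r1c2∈{3}] r1c2 has the single candidate 3 ⇒ r1c2=3.
Step 9. [r1c3∈{2}] r1c3's peers cover all but 2. So r1c3=2.
Step 10. [r3c1∈{2}] r3c1 is down to just 2. So r3c1=2.
Step 11. [r3c4∈{1}] r3c4's peers cover all but 1, so r3c4=1.

Answer: 1 3 2 4 / 4 2 1 3 / 2 4 3 1 / 3 1 4 2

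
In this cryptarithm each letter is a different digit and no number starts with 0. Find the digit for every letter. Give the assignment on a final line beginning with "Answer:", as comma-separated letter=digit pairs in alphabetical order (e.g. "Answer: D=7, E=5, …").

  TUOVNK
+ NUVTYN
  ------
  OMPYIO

Step 1. [col 1: K + N ≡ O (mod 10)] column 1 (K + N ≡ O (mod 10), carry-in 0) doesn't pin O yet; pick O=4 and continue, so O=4.
Step 2. [col 1: K + N ≡ O (mod 10)] column 1 (K + N ≡ O (mod 10), carry-in 0) doesn't pin K yet; pick K=3 and continue ⇒ K=3.
Step 3. [col 1: K + N ≡ O (mod 10)] in column 1 we have K+N≡O with carry-in 0; given K=3, O=4 and digits 3,4 already taken and all letters distinct, that pins N to 1. So N=1.
Step 4. [col 2: N + Y ≡ I (mod 10)] no forcing yet in column 2 (carry-in 0); I=9 is free and consistent — try it. So I=9.
Step 5. [col 2: N + Y ≡ I (mod 10)] in column 2 we have N+Y≡I with carry-in 0; given N=1, I=9 and digits 1,3,4,9 already taken and all letters distinct, that pins Y to 8. So Y=8.
Step 6. [col 3: V + T ≡ Y (mod 10)] several values work for T in column 3 (V + T ≡ Y (mod 10), carry-in 0); try T=2. So T=2.
Step 7. [col 3: V + T ≡ Y (mod 10)] column 3 reads V+T+carry(0)=Y with T=2, Y=8; with digits 1,2,3,4,8,9 already taken and all letters distinct, the only value for V is 6, so V=6.
Step 8. [col 4: O + V ≡ P (mod 10)] in column 4 we have O+V≡P with carry-in 0; given O=4, V=6 and digits 1,2,3,4,6,8,9 already taken and all letters distinct, that pins P to 0 ⇒ P=0.
Step 9. [col 5: U + U ≡ M (mod 10)] in column 5 we have U+U≡M with carry-in 1; given nothing yet and digits 0,1,2,3,4,6,8,9 already taken and all letters distinct, that pins M to 5. So M=5.
Step 10. [col 5: U + U ≡ M (mod 10)] in column 5 we have U+U≡M with carry-in 1; given M=5 and digits 0,1,2,3,4,5,6,8,9 already taken and all letters distinct, that pins U to 7. So U=7.

Answer: I=9, K=3, M=5, N=1, O=4, P=0, T=2, U=7, V=6, Y=8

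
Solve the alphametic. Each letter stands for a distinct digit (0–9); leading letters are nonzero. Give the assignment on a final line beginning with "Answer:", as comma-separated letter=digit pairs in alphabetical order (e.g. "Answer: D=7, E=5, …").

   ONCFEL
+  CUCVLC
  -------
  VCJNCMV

Step 1. [col 1: L + C ≡ V (mod 10)] column 1 (L + C ≡ V (mod 10), carry-in 0) doesn't pin L yet; pick L=3 and continue, so L=3.
Step 2. [col 1: L + C ≡ V (mod 10)] V=1 is one option consistent with column 1 (L + C ≡ V (mod 10), carry-in 0) — take it. So V=1.
Step 3. [col 1: L + C ≡ V (mod 10)] in column 1 we have L+C≡V with carry-in 0; given L=3, V=1 and digits 1,3 already taken and all letters distinct, that pins C to 8 ⇒ C=8.
Step 4. [col 2: E + L ≡ M (mod 10)] no forcing yet in column 2 (carry-in 1); M=4 is free and consistent — try it ⇒ M=4.
Step 5. [col 2: E + L ≡ M (mod 10)] from column 2 (L=3, M=4, carry-in 1, digits 1,3,4,8 already taken and all letters distinct): E must equal 0. So E=0.
Step 6. [col 3: F + V ≡ C (mod 10)] from column 3 (V=1, C=8, carry-in 0, digits 0,1,3,4,8 already taken and all letters distinct): F must equal 7, so F=7.
Step 7. [col 4: C + C ≡ N (mod 10)] in column 4 we have C+C≡N with carry-in 0; given C=8 and digits 0,1,3,4,7,8 already taken and all letters distinct, that pins N to 6, so N=6.
Step 8. [col 5: N + U ≡ J (mod 10)] column 5 (N + U ≡ J (mod 10), carry-in 1) doesn't pin J yet; pick J=2 and continue ⇒ J=2.
Step 9. [col 5: N + U ≡ J (mod 10)] from column 5 (N=6, J=2, carry-in 1, digits 0,1,2,3,4,6,7,8 already taken and all letters distinct): U must equal 5 ⇒ U=5.
Step 10. [col 6: O + C ≡ C (mod 10)] from column 6 (C=8, carry-in 1, digits 0,1,2,3,4,5,6,7,8 already taken and all letters distinct): O must equal 9. So O=9.

Answer: C=8, E=0, F=7, J=2, L=3, M=4, N=6, O=9, U=5, V=1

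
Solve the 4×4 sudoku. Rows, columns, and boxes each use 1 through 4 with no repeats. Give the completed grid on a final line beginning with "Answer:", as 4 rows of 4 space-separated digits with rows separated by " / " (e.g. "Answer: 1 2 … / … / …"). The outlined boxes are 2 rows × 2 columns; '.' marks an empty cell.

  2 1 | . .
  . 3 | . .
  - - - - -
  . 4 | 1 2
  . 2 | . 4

Step 1. [r1c3∈{3,4}] r1c3 is the only open cell in row 1 admitting 4, so r1c3=4.
Step 2. [r4c3∈{3}] r4c3 has the single candidate 3. So r4c3=3.
Step 3. [r2c4∈{1}] only 1 remains possible at r2c4, so r2c4=1.
Step 4. [r2c3∈{2}] r2c3 has the single candidate 2. So r2c3=2.
Step 5. [r4c1∈{1}] r4c1 has the single candidate 1 ⇒ r4c1=1.
Step 6. [r3c1∈{3}] r3c1's peers cover all but 3, so r3c1=3.
Step 7. [r2c1∈{4}] r2c1 has the single candidate 4 ⇒ r2c1=4.
Step 8. [r1c4∈{3}] nothing but 3 survives at r1c4 ⇒ r1c4=3.

Answer: 2 1 4 3 / 4 3 2 1 / 3 4 1 2 / 1 2 3 4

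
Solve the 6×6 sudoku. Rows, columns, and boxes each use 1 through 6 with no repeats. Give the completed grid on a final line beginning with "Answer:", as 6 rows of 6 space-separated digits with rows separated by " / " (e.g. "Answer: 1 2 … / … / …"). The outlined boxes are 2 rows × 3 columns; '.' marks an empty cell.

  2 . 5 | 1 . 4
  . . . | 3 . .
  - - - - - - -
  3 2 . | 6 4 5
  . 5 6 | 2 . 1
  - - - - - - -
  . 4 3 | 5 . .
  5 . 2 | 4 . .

Step 1. [r1c5∈{6}] r1c5 is down to just 6, so r1c5=6.
Step 2. [r2c3∈{1,4}] across col 3, 4 lands solely at r2c3 ⇒ r2c3=4.
Step 3. [r6c6∈{3,6}] in col 6, 3 fits only at r6c6, so r6c6=3.
Step 4. [r6c2∈{1,6}] r6c2 is the only open cell in row 6 admitting 6. So r6c2=6.
Step 5. [r2c6∈{2}] r2c6 is down to just 2. So r2c6=2.
Step 6. [r5c1∈{1}] r5c1's peers cover all but 1. So r5c1=1.
Step 7. [r5c5∈{2}] r5c5 is down to just 2, so r5c5=2.
Step 8. [r3c3∈{1}] nothing but 1 survives at r3c3 ⇒ r3c3=1.
Step 9. [r2c5∈{5}] only 5 remains possible at r2c5, so r2c5=5.
Step 10. [r4c5∈{3}] only 3 remains possible at r4c5, so r4c5=3.
Step 11. [r2c2∈{1}] r2c2 has the single candidate 1, so r2c2=1.
Step 12. [r1c2∈{3}] r1c2's peers cover all but 3 ⇒ r1c2=3.
Step 13. [r5c6∈{6}] r5c6's peers cover all but 6. So r5c6=6.
Step 14. [r6c5∈{1}] r6c5 is down to just 1, so r6c5=1.
Step 15. [r2c1∈{6}] r2c1 has the single candidate 6, so r2c1=6.
Step 16. [r4c1∈{4}] only 4 remains possible at r4c1 ⇒ r4c1=4.

Answer: 2 3 5 1 6 4 / 6 1 4 3 5 2 / 3 2 1 6 4 5 / 4 5 6 2 3 1 / 1 4 3 5 2 6 / 5 6 2 4 1 3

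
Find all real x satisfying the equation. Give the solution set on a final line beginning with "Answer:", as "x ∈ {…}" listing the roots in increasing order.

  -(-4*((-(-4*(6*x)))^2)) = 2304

Step 1. [-(-4*((-(-4*(6*x)))^2)) = 2304] LHS negated; negate both sides. So neg: -4*((-(-4*(6*x)))^2) = -2304.
Step 2. [-4*((-(-4*(6*x)))^2) = -2304] divide by the outer -4, so div: (-(-4*(6*x)))^2 = 576.
Step 3. [(-(-4*(6*x)))^2 = 576] √ both sides: 576 ≥ 0 gives two branches. So sqrt: -(-4*(6*x)) = 24 or -24.
Step 4. [-(-4*(6*x)) = 24 or -24] flip signs both sides. So neg: -4*(6*x) = -24 or 24.
Step 5. [-4*(6*x) = -24 or 24] -4 out front; divide by -4, so div: 6*x = 6 or -6.
Step 6. [6*x = 6 or -6] LHS = 6·(…); ÷6 both sides. So div: x = 1 or -1.

Answer: x ∈ {-1, 1}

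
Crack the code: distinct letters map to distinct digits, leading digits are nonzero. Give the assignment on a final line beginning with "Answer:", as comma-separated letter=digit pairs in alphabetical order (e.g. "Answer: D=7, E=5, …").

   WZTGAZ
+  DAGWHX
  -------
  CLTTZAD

Step 1. [col 1: Z + X ≡ D (mod 10)] no forcing yet in column 1 (carry-in 0); Z=8 is free and consistent — try it. So Z=8.
Step 2. [col 1: Z + X ≡ D (mod 10)] column 1 (Z + X ≡ D (mod 10), carry-in 0) doesn't pin D yet; pick D=4 and continue. So D=4.
Step 3. [C] adding two 6-digit numbers gives at most 6+1 digits, and here it does — C is that final carry and must be 1, so C=1.
Step 4. [col 1: Z + X ≡ D (mod 10)] column 1: given Z=8, D=4, carry-in 0, and digits 1,4,8 already taken and all letters distinct, Z+X≡D (mod 10) forces X=6 ⇒ X=6.
Step 5. [col 2: A + H ≡ A (mod 10)] from column 2 (nothing yet, carry-in 1, digits 1,4,6,8 already taken and all letters distinct): H must equal 9, so H=9.
Step 6. [col 2: A + H ≡ A (mod 10)] no forcing yet in column 2 (carry-in 1); A=5 is free and consistent — try it, so A=5.
Step 7. [col 3: G + W ≡ Z (mod 10)] G=0 is one option consistent with column 3 (G + W ≡ Z (mod 10), carry-in 1) — take it. So G=0.
Step 8. [col 3: G + W ≡ Z (mod 10)] column 3 reads G+W+carry(1)=Z with G=0, Z=8; with digits 0,1,4,5,6,8,9 already taken and all letters distinct, the only value for W is 7. So W=7.
Step 9. [col 4: T + G ≡ T (mod 10)] column 4 (T + G ≡ T (mod 10), carry-in 0) doesn't pin T yet; pick T=3 and continue ⇒ T=3.
Step 10. [col 6: W + D ≡ L (mod 10)] in column 6 we have W+D≡L with carry-in 1; given W=7, D=4 and digits 0,1,3,4,5,6,7,8,9 already taken and all letters distinct, that pins L to 2 ⇒ L=2.

Answer: A=5, C=1, D=4, G=0, H=9, L=2, T=3, W=7, X=6, Z=8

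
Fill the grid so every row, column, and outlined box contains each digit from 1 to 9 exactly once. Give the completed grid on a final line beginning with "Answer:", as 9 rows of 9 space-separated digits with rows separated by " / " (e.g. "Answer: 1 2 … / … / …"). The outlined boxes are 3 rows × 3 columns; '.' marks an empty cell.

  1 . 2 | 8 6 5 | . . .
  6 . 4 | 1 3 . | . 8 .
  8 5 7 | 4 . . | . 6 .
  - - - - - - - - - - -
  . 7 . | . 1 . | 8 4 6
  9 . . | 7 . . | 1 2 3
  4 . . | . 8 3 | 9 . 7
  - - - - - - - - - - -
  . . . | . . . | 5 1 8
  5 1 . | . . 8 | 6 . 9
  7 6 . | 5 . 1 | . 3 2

Step 1. [r8c5∈{2,4,7}] 4 has one home in row 8: r8c5. So r8c5=4.
Step 2. [r8c4∈{2,3}] across row 8, 2 lands solely at r8c4. So r8c4=2.
Step 3. [r7c4∈{3,6,9}] col 4 places 3 nowhere but r7c4, so r7c4=3.
Step 4. [r7c3∈{9}] r7c3 has the single candidate 9 ⇒ r7c3=9.
Step 5. [r3c5∈{2,9}] col 5 places 2 nowhere but r3c5, so r3c5=2.
Step 6. [r2c6∈{7,9}] 7 has one home in box 2: r2c6. So r2c6=7.
Step 7. [r1c7∈{3,4,7}] col 7 places 7 nowhere but r1c7, so r1c7=7.
Step 8. [r4c3∈{3,5}] row 4 places 5 nowhere but r4c3, so r4c3=5.
Step 9. [r6c2∈{2}] nothing but 2 survives at r6c2 ⇒ r6c2=2.
Step 10. [r6c4∈{6}] r6c4 has the single candidate 6 ⇒ r6c4=6.
Step 11. [r5c2∈{8}] r5c2 has the single candidate 8, so r5c2=8.
Step 12. [r1c8∈{9}] r1c8's peers cover all but 9. So r1c8=9.
Step 13. [r4c4∈{9}] r4c4 has the single candidate 9, so r4c4=9.
Step 14. [r5c3∈{6}] only 6 remains possible at r5c3 ⇒ r5c3=6.
Step 15. [r5c6∈{4}] only 4 remains possible at r5c6 ⇒ r5c6=4.
Step 16. [r8c3∈{3}] r8c3 has the single candidate 3 ⇒ r8c3=3.
Step 17. [r4c6∈{2}] r4c6 is down to just 2, so r4c6=2.
Step 18. [r7c2∈{4}] r7c2 has the single candidate 4 ⇒ r7c2=4.
Step 19. [r4c1∈{3}] nothing but 3 survives at r4c1. So r4c1=3.
Step 20. [r2c7∈{2}] nothing but 2 survives at r2c7, so r2c7=2.
Step 21. [r2c9∈{5}] r2c9 is down to just 5, so r2c9=5.
Step 22. [r7c6∈{6}] only 6 remains possible at r7c6. So r7c6=6.
Step 23. [r7c5∈{7}] r7c5 has the single candidate 7. So r7c5=7.
Step 24. [r9c7∈{4}] r9c7 is down to just 4, so r9c7=4.
Step 25. [r1c2∈{3}] only 3 remains possible at r1c2. So r1c2=3.
Step 26. [r5c5∈{5}] r5c5's peers cover all but 5. So r5c5=5.
Step 27. [r6c8∈{5}] only 5 remains possible at r6c8. So r6c8=5.
Step 28. [r1c9∈{4}] r1c9 is down to just 4 ⇒ r1c9=4.
Step 29. [r3c6∈{9}] r3c6 has the single candidate 9 ⇒ r3c6=9.
Step 30. [r3c9∈{1}] r3c9 has the single candidate 1. So r3c9=1.
Step 31. [r3c7∈{3}] nothing but 3 survives at r3c7 ⇒ r3c7=3.
Step 32. [r9c3∈{8}] nothing but 8 survives at r9c3, so r9c3=8.
Step 33. [r6c3∈{1}] nothing but 1 survives at r6c3. So r6c3=1.
Step 34. [r9c5∈{9}] only 9 remains possible at r9c5 ⇒ r9c5=9.
Step 35. [r8c8∈{7}] r8c8's peers cover all but 7, so r8c8=7.
Step 36. [r7c1∈{2}] nothing but 2 survives at r7c1 ⇒ r7c1=2.
Step 37. [r2c2∈{9}] r2c2 has the single candidate 9 ⇒ r2c2=9.

Answer: 1 3 2 8 6 5 7 9 4 / 6 9 4 1 3 7 2 8 5 / 8 5 7 4 2 9 3 6 1 / 3 7 5 9 1 2 8 4 6 / 9 8 6 7 5 4 1 2 3 / 4 2 1 6 8 3 9 5 7 / 2 4 9 3 7 6 5 1 8 / 5 1 3 2 4 8 6 7 9 / 7 6 8 5 9 1 4 3 2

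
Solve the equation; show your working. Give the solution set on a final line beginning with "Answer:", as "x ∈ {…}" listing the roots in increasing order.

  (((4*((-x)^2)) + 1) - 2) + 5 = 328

Step 1. [(((4*((-x)^2)) + 1) - 2) + 5 = 328] +5 is outermost — subtract 5 both sides. So sub: ((4*((-x)^2)) + 1) - 2 = 323.
Step 2. [((4*((-x)^2)) + 1) - 2 = 323] the outer -2 inverts by adding 2, so sub: (4*((-x)^2)) + 1 = 325.
Step 3. [(4*((-x)^2)) + 1 = 325] +1 is outermost — subtract 1 both sides, so sub: 4*((-x)^2) = 324.
Step 4. [4*((-x)^2) = 324] 4 out front; divide by 4. So div: (-x)^2 = 81.
Step 5. [(-x)^2 = 81] 81 ≥ 0, LHS is (·)² — take ±√, so sqrt: -x = 9 or -9.
Step 6. [-x = 9 or -9] leading − — multiply by −1 ⇒ neg: x = -9 or 9.

Answer: x ∈ {-9, 9}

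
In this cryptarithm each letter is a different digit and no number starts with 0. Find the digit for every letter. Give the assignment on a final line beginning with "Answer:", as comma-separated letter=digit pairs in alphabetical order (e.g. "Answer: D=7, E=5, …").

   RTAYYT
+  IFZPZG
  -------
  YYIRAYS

Step 1. [Y] Y is the leading digit of a 7-digit sum of two 6-digit numbers; the final carry is exactly 1, so Y=1.
Step 2. [col 1: T + G ≡ S (mod 10)] no forcing yet in column 1 (carry-in 0); G=2 is free and consistent — try it. So G=2.
Step 3. [col 1: T + G ≡ S (mod 10)] no forcing yet in column 1 (carry-in 0); S=0 is free and consistent — try it. So S=0.
Step 4. [col 1: T + G ≡ S (mod 10)] from column 1 (G=2, S=0, carry-in 0, digits 0,1,2 already taken and all letters distinct): T must equal 8. So T=8.
Step 5. [col 2: Y + Z ≡ Y (mod 10)] from column 2 (Y=1, carry-in 1, digits 0,1,2,8 already taken and all letters distinct): Z must equal 9 ⇒ Z=9.
Step 6. [col 3: Y + P ≡ A (mod 10)] several values work for P in column 3 (Y + P ≡ A (mod 10), carry-in 1); try P=3. So P=3.
Step 7. [col 3: Y + P ≡ A (mod 10)] from column 3 (Y=1, P=3, carry-in 1, digits 0,1,2,3,8,9 already taken and all letters distinct): A must equal 5. So A=5.
Step 8. [col 4: A + Z ≡ R (mod 10)] column 4 reads A+Z+carry(0)=R with A=5, Z=9; with digits 0,1,2,3,5,8,9 already taken and all letters distinct, the only value for R is 4 ⇒ R=4.
Step 9. [col 5: T + F ≡ I (mod 10)] column 5 reads T+F+carry(1)=I with T=8; with digits 0,1,2,3,4,5,8,9 already taken and all letters distinct, the only value for I is 6. So I=6.
Step 10. [col 5: T + F ≡ I (mod 10)] from column 5 (T=8, I=6, carry-in 1, digits 0,1,2,3,4,5,6,8,9 already taken and all letters distinct): F must equal 7 ⇒ F=7.

Answer: A=5, F=7, G=2, I=6, P=3, R=4, S=0, T=8, Y=1, Z=9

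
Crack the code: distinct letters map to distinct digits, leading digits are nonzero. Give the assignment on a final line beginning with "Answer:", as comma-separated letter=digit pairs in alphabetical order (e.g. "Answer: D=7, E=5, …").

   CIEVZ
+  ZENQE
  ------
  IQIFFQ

Step 1. [col 1: Z + E ≡ Q (mod 10)] no forcing yet in column 1 (carry-in 0); E=9 is free and consistent — try it ⇒ E=9.
Step 2. [I] I is the leading digit of a 6-digit sum of two 5-digit numbers; the final carry is exactly 1. So I=1.
Step 3. [col 1: Z + E ≡ Q (mod 10)] several values work for Z in column 1 (Z + E ≡ Q (mod 10), carry-in 0); try Z=4, so Z=4.
Step 4. [col 1: Z + E ≡ Q (mod 10)] in column 1 we have Z+E≡Q with carry-in 0; given Z=4, E=9 and digits 1,4,9 already taken and all letters distinct, that pins Q to 3, so Q=3.
Step 5. [col 2: V + Q ≡ F (mod 10)] V=2 is one option consistent with column 2 (V + Q ≡ F (mod 10), carry-in 1) — take it. So V=2.
Step 6. [col 2: V + Q ≡ F (mod 10)] column 2 reads V+Q+carry(1)=F with V=2, Q=3; with digits 1,2,3,4,9 already taken and all letters distinct, the only value for F is 6, so F=6.
Step 7. [col 3: E + N ≡ F (mod 10)] column 3 reads E+N+carry(0)=F with E=9, F=6; with digits 1,2,3,4,6,9 already taken and all letters distinct, the only value for N is 7. So N=7.
Step 8. [col 5: C + Z ≡ Q (mod 10)] column 5: given Z=4, Q=3, carry-in 1, and digits 1,2,3,4,6,7,9 already taken and all letters distinct, C+Z≡Q (mod 10) forces C=8. So C=8.

Answer: C=8, E=9, F=6, I=1, N=7, Q=3, V=2, Z=4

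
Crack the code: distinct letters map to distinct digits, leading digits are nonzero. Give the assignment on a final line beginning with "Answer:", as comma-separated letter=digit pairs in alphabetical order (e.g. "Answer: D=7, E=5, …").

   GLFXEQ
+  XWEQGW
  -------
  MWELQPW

Step 1. [M] M is the leading digit of a 7-digit sum of two 6-digit numbers; the final carry is exactly 1 ⇒ M=1.
Step 2. [col 1: Q + W ≡ W (mod 10)] in column 1 we have Q+W≡W with carry-in 0; given nothing yet and digits 1 already taken and all letters distinct, that pins Q to 0, so Q=0.
Step 3. [col 1: Q + W ≡ W (mod 10)] no forcing yet in column 1 (carry-in 0); W=5 is free and consistent — try it. So W=5.
Step 4. [col 2: E + G ≡ P (mod 10)] several values work for E in column 2 (E + G ≡ P (mod 10), carry-in 0); try E=8, so E=8.
Step 5. [col 2: E + G ≡ P (mod 10)] no forcing yet in column 2 (carry-in 0); G=6 is free and consistent — try it. So G=6.
Step 6. [col 2: E + G ≡ P (mod 10)] column 2: given E=8, G=6, carry-in 0, and digits 0,1,5,6,8 already taken and all letters distinct, E+G≡P (mod 10) forces P=4, so P=4.
Step 7. [col 3: X + Q ≡ Q (mod 10)] in column 3 we have X+Q≡Q with carry-in 1; given Q=0 and digits 0,1,4,5,6,8 already taken and all letters distinct, that pins X to 9. So X=9.
Step 8. [col 4: F + E ≡ L (mod 10)] in column 4 we have F+E≡L with carry-in 1; given E=8 and digits 0,1,4,5,6,8,9 already taken and all letters distinct, that pins F to 3, so F=3.
Step 9. [col 4: F + E ≡ L (mod 10)] column 4 reads F+E+carry(1)=L with F=3, E=8; with digits 0,1,3,4,5,6,8,9 already taken and all letters distinct, the only value for L is 2, so L=2.

Answer: E=8, F=3, G=6, L=2, M=1, P=4, Q=0, W=5, X=9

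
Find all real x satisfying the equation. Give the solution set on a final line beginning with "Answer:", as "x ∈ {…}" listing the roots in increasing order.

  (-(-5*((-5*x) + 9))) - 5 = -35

Step 1. [(-(-5*((-5*x) + 9))) - 5 = -35] 5 comes off first (add 5), so sub: -(-5*((-5*x) + 9)) = -30.
Step 2. [-(-5*((-5*x) + 9)) = -30] leading − — multiply by −1 ⇒ neg: -5*((-5*x) + 9) = 30.
Step 3. [-5*((-5*x) + 9) = 30] -5·(inner) — divide through by -5. So div: (-5*x) + 9 = -6.
Step 4. [(-5*x) + 9 = -6] 9 comes off first (subtract 9), so sub: -5*x = -15.
Step 5. [-5*x = -15] LHS = -5·(…); ÷-5 both sides. So div: x = 3.

Answer: x ∈ {3}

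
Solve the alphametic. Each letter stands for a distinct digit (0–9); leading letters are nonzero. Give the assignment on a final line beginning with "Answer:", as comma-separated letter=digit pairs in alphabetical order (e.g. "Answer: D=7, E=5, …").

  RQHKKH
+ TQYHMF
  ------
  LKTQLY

Step 1. [col 1: H + F ≡ Y (mod 10)] H=7 is one option consistent with column 1 (H + F ≡ Y (mod 10), carry-in 0) — take it. So H=7.
Step 2. [col 1: H + F ≡ Y (mod 10)] column 1 (H + F ≡ Y (mod 10), carry-in 0) doesn't pin Y yet; pick Y=8 and continue. So Y=8.
Step 3. [col 1: H + F ≡ Y (mod 10)] column 1: given H=7, Y=8, carry-in 0, and digits 7,8 already taken and all letters distinct, H+F≡Y (mod 10) forces F=1 ⇒ F=1.
Step 4. [col 2: K + M ≡ L (mod 10)] column 2 (K + M ≡ L (mod 10), carry-in 0) doesn't pin M yet; pick M=4 and continue. So M=4.
Step 5. [col 2: K + M ≡ L (mod 10)] no forcing yet in column 2 (carry-in 0); L=9 is free and consistent — try it ⇒ L=9.
Step 6. [col 2: K + M ≡ L (mod 10)] from column 2 (M=4, L=9, carry-in 0, digits 1,4,7,8,9 already taken and all letters distinct): K must equal 5. So K=5.
Step 7. [col 3: K + H ≡ Q (mod 10)] in column 3 we have K+H≡Q with carry-in 0; given K=5, H=7 and digits 1,4,5,7,8,9 already taken and all letters distinct, that pins Q to 2 ⇒ Q=2.
Step 8. [col 4: H + Y ≡ T (mod 10)] in column 4 we have H+Y≡T with carry-in 1; given H=7, Y=8 and digits 1,2,4,5,7,8,9 already taken and all letters distinct, that pins T to 6. So T=6.
Step 9. [col 6: R + T ≡ L (mod 10)] in column 6 we have R+T≡L with carry-in 0; given T=6, L=9 and digits 1,2,4,5,6,7,8,9 already taken and all letters distinct, that pins R to 3 ⇒ R=3.

Answer: F=1, H=7, K=5, L=9, M=4, Q=2, R=3, T=6, Y=8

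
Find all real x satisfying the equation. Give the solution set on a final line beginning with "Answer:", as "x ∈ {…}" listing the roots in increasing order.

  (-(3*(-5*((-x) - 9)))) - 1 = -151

Step 1. [(-(3*(-5*((-x) - 9)))) - 1 = -151] -1 is outermost — add 1 both sides. So sub: -(3*(-5*((-x) - 9))) = -150.
Step 2. [-(3*(-5*((-x) - 9))) = -150] leading − — multiply by −1. So neg: 3*(-5*((-x) - 9)) = 150.
Step 3. [3*(-5*((-x) - 9)) = 150] LHS = 3·(…); ÷3 both sides ⇒ div: -5*((-x) - 9) = 50.
Step 4. [-5*((-x) - 9) = 50] -5·(inner) — divide through by -5. So div: (-x) - 9 = -10.
Step 5. [(-x) - 9 = -10] the outer -9 inverts by adding 9. So sub: -x = -1.
Step 6. [-x = -1] flip signs both sides. So neg: x = 1.

Answer: x ∈ {1}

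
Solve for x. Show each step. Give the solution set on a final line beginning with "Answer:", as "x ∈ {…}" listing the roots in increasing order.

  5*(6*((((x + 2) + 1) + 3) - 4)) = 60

Step 1. [5*(6*((((x + 2) + 1) + 3) - 4)) = 60] LHS = 5·(…); ÷5 both sides, so div: 6*((((x + 2) + 1) + 3) - 4) = 12.
Step 2. [6*((((x + 2) + 1) + 3) - 4) = 12] 6·(inner) — divide through by 6. So div: (((x + 2) + 1) + 3) - 4 = 2.
Step 3. [(((x + 2) + 1) + 3) - 4 = 2] add 4: x sits inside (… - 4), so sub: ((x + 2) + 1) + 3 = 6.
Step 4. [((x + 2) + 1) + 3 = 6] subtract 3: x sits inside (… + 3), so sub: (x + 2) + 1 = 3.
Step 5. [(x + 2) + 1 = 3] subtract 1: x sits inside (… + 1), so sub: x + 2 = 2.
Step 6. [x + 2 = 2] +2 is outermost — subtract 2 both sides ⇒ sub: x = 0.

Answer: x ∈ {0}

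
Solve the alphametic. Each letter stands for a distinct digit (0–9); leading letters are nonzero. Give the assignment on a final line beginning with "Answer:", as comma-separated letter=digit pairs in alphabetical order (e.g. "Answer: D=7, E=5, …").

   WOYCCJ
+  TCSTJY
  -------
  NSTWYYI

Step 1. [col 1: J + Y ≡ I (mod 10)] no forcing yet in column 1 (carry-in 0); J=6 is free and consistent — try it. So J=6.
Step 2. [col 1: J + Y ≡ I (mod 10)] column 1 (J + Y ≡ I (mod 10), carry-in 0) doesn't pin I yet; pick I=9 and continue, so I=9.
Step 3. [N] N is the leading digit of a 7-digit sum of two 6-digit numbers; the final carry is exactly 1 ⇒ N=1.
Step 4. [col 1: J + Y ≡ I (mod 10)] column 1 reads J+Y+carry(0)=I with J=6, I=9; with digits 1,6,9 already taken and all letters distinct, the only value for Y is 3. So Y=3.
Step 5. [col 2: C + J ≡ Y (mod 10)] in column 2 we have C+J≡Y with carry-in 0; given J=6, Y=3 and digits 1,3,6,9 already taken and all letters distinct, that pins C to 7. So C=7.
Step 6. [col 3: C + T ≡ Y (mod 10)] column 3 reads C+T+carry(1)=Y with C=7, Y=3; with digits 1,3,6,7,9 already taken and all letters distinct, the only value for T is 5 ⇒ T=5.
Step 7. [col 4: Y + S ≡ W (mod 10)] several values work for W in column 4 (Y + S ≡ W (mod 10), carry-in 1); try W=4 ⇒ W=4.
Step 8. [col 4: Y + S ≡ W (mod 10)] from column 4 (Y=3, W=4, carry-in 1, digits 1,3,4,5,6,7,9 already taken and all letters distinct): S must equal 0 ⇒ S=0.
Step 9. [col 5: O + C ≡ T (mod 10)] column 5: given C=7, T=5, carry-in 0, and digits 0,1,3,4,5,6,7,9 already taken and all letters distinct, O+C≡T (mod 10) forces O=8, so O=8.

Answer: C=7, I=9, J=6, N=1, O=8, S=0, T=5, W=4, Y=3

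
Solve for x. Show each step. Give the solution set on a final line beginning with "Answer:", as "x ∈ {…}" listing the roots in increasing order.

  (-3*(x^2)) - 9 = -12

Step 1. [(-3*(x^2)) - 9 = -12] -3 | LHS and -3 | -12: pull -3 out. So factor: (x^2) + 3 = 4.
Step 2. [(x^2) + 3 = 4] the outer +3 inverts by subtracting 3, so sub: x^2 = 1.
Step 3. [x^2 = 1] √ both sides: 1 ≥ 0 gives two branches, so sqrt: x = 1 or -1.

Answer: x ∈ {-1, 1}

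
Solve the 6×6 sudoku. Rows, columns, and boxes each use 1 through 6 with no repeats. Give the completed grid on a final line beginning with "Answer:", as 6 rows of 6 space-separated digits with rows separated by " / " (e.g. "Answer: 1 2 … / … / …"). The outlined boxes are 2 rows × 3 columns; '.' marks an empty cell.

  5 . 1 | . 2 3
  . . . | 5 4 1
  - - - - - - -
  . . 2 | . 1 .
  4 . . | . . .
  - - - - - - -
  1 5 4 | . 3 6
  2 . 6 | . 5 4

Step 1. [r2c3∈{3}] r2c3 is down to just 3, so r2c3=3.
Step 2. [r3c1∈{3,6}] 3 has one home in col 1: r3c1, so r3c1=3.
Step 3. [r3c2∈{6}] r3c2's peers cover all but 6. So r3c2=6.
Step 4. [r4c6∈{2,5}] col 6 places 2 nowhere but r4c6, so r4c6=2.
Step 5. [r1c4∈{6}] only 6 remains possible at r1c4. So r1c4=6.
Step 6. [r2c1∈{6}] r2c1's peers cover all but 6, so r2c1=6.
Step 7. [r5c4∈{2}] only 2 remains possible at r5c4. So r5c4=2.
Step 8. [r4c3∈{5}] r4c3's peers cover all but 5 ⇒ r4c3=5.
Step 9. [r2c2∈{2}] nothing but 2 survives at r2c2, so r2c2=2.
Step 10. [r4c2∈{1}] r4c2's peers cover all but 1. So r4c2=1.
Step 11. [r3c6∈{5}] r3c6 has the single candidate 5 ⇒ r3c6=5.
Step 12. [r4c4∈{3}] only 3 remains possible at r4c4 ⇒ r4c4=3.
Step 13. [r1c2∈{4}] nothing but 4 survives at r1c2. So r1c2=4.
Step 14. [r6c2∈{3}] nothing but 3 survives at r6c2, so r6c2=3.
Step 15. [r4c5∈{6}] r4c5 is down to just 6 ⇒ r4c5=6.
Step 16. [r3c4∈{4}] r3c4 is down to just 4, so r3c4=4.
Step 17. [r6c4∈{1}] only 1 remains possible at r6c4 ⇒ r6c4=1.

Answer: 5 4 1 6 2 3 / 6 2 3 5 4 1 / 3 6 2 4 1 5 / 4 1 5 3 6 2 / 1 5 4 2 3 6 / 2 3 6 1 5 4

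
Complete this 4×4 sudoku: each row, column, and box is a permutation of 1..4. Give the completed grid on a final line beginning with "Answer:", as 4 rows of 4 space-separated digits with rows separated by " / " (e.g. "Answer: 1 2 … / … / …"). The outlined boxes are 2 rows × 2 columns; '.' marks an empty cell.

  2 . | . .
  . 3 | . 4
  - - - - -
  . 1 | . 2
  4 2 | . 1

Step 1. [r4c3∈{3}] r4c3 is down to just 3, so r4c3=3.
Step 2. [r1c3∈{1}] r1c3 is down to just 1. So r1c3=1.
Step 3. [r1c4∈{3}] nothing but 3 survives at r1c4. So r1c4=3.
Step 4. [r2c3∈{2}] r2c3 is down to just 2 ⇒ r2c3=2.
Step 5. [r2c1∈{1}] r2c1's peers cover all but 1 ⇒ r2c1=1.
Step 6. [r3c3∈{4}] only 4 remains possible at r3c3, so r3c3=4.
Step 7. [r1c2∈{4}] r1c2 has the single candidate 4, so r1c2=4.
Step 8. [r3c1∈{3}] r3c1 has the single candidate 3. So r3c1=3.

Answer: 2 4 1 3 / 1 3 2 4 / 3 1 4 2 / 4 2 3 1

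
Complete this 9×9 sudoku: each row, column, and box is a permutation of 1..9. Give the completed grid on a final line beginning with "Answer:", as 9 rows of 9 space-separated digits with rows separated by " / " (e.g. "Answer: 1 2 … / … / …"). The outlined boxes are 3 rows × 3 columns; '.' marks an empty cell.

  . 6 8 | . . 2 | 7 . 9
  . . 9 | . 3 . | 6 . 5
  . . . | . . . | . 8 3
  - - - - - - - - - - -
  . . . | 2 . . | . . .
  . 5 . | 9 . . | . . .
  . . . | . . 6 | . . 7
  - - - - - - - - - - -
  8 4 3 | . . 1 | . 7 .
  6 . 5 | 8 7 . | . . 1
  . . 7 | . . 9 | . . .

Step 1. [r7c7∈{2,5,9}] in row 7, 9 fits only at r7c7, so r7c7=9.
Step 2. [r1c1∈{1,3,4,5}] 3 has one home in row 1: r1c1. So r1c1=3.
Step 3. [r3c1∈{1,2,4,5,7}] r3c1 is the only open cell in col 1 admitting 5, so r3c1=5.
Step 4. [r4c6∈{3,4,5,7,8}] r4c6 is the only open cell in col 6 admitting 5, so r4c6=5.
Step 5. [r5c6∈{3,4,7,8}] across box 5, 7 lands solely at r5c6 ⇒ r5c6=7.
Step 6. [r3c6∈{4}] r3c6's peers cover all but 4, so r3c6=4.
Step 7. [r2c1∈{1,2,4,7}] in box 1, 4 fits only at r2c1, so r2c1=4.
Step 8. [r6c4∈{1,3,4}] 3 has one home in box 5: r6c4. So r6c4=3.
Step 9. [r4c2∈{1,3,7,8,9}] in col 2, 3 fits only at r4c2 ⇒ r4c2=3.
Step 10. [r1c8∈{1,4}] in row 1, 4 fits only at r1c8, so r1c8=4.
Step 11. [r8c7∈{2,3,4}] in row 8, 4 fits only at r8c7, so r8c7=4.
Step 12. [r6c2∈{1,2,8,9}] in col 2, 8 fits only at r6c2, so r6c2=8.
Step 13. [r9c4∈{4,5,6}] in col 4, 4 fits only at r9c4, so r9c4=4.
Step 14. [r3c5∈{1,6,9}] 9 has one home in row 3: r3c5, so r3c5=9.
Step 15. [r3c4∈{1,6,7}] r3c4 is the only open cell in row 3 admitting 6, so r3c4=6.
Step 16. [r7c4∈{5}] r7c4's peers cover all but 5, so r7c4=5.
Step 17. [r3c2∈{1,2,7}] r3c2 is the only open cell in row 3 admitting 7. So r3c2=7.
Step 18. [r4c1∈{1,7,9}] across row 4, 7 lands solely at r4c1 ⇒ r4c1=7.
Step 19. [r4c8∈{1,6,9}] in row 4, 9 fits only at r4c8 ⇒ r4c8=9.
Step 20. [r6c1∈{1,2,9}] row 6 places 9 nowhere but r6c1. So r6c1=9.
Step 21. [r1c4∈{1}] only 1 remains possible at r1c4, so r1c4=1.
Step 22. [r9c8∈{2,3,5,6}] row 9 has a naked triple {1,2,6} across r9c1, r9c2, r9c5, so r9c8≠6.
Step 23. [r5c8∈{1,2,3,6}] 6 has one home in col 8: r5c8. So r5c8=6.
Step 24. [r5c7∈{1,2,3,8}] across row 5, 3 lands solely at r5c7 ⇒ r5c7=3.
Step 25. [r9c8∈{2,3,5}] in row 9, 3 fits only at r9c8 ⇒ r9c8=3.
Step 26. [r8c8∈{2}] nothing but 2 survives at r8c8. So r8c8=2.
Step 27. [r5c9∈{2,4,8}] across col 9, 2 lands solely at r5c9. So r5c9=2.
Step 28. [r5c1∈{1}] nothing but 1 survives at r5c1, so r5c1=1.
Step 29. [r2c2∈{1,2}] row 2 places 2 nowhere but r2c2 ⇒ r2c2=2.
Step 30. [r5c3∈{4}] r5c3's peers cover all but 4 ⇒ r5c3=4.
Step 31. [r9c7∈{5,8}] in row 9, 5 fits only at r9c7. So r9c7=5.
Step 32. [r6c7∈{1}] r6c7's peers cover all but 1. So r6c7=1.
Step 33. [r4c9∈{4,8}] across col 9, 4 lands solely at r4c9 ⇒ r4c9=4.
Step 34. [r7c5∈{2,6}] row 7 places 2 nowhere but r7c5. So r7c5=2.
Step 35. [r4c5∈{1,8}] row 4 places 1 nowhere but r4c5 ⇒ r4c5=1.
Step 36. [r7c9∈{6}] nothing but 6 survives at r7c9, so r7c9=6.
Step 37. [r4c7∈{8}] r4c7's peers cover all but 8. So r4c7=8.
Step 38. [r8c2∈{9}] nothing but 9 survives at r8c2 ⇒ r8c2=9.
Step 39. [r9c1∈{2}] r9c1's peers cover all but 2 ⇒ r9c1=2.
Step 40. [r3c7∈{2}] r3c7's peers cover all but 2. So r3c7=2.
Step 41. [r9c5∈{6}] r9c5's peers cover all but 6 ⇒ r9c5=6.
Step 42. [r9c9∈{8}] r9c9 is down to just 8 ⇒ r9c9=8.
Step 43. [r2c8∈{1}] r2c8 has the single candidate 1 ⇒ r2c8=1.
Step 44. [r9c2∈{1}] only 1 remains possible at r9c2. So r9c2=1.
Step 45. [r8c6∈{3}] r8c6 has the single candidate 3 ⇒ r8c6=3.
Step 46. [r6c5∈{4}] r6c5 is down to just 4 ⇒ r6c5=4.
Step 47. [r5c5∈{8}] r5c5's peers cover all but 8, so r5c5=8.
Step 48. [r2c6∈{8}] r2c6 has the single candidate 8. So r2c6=8.
Step 49. [r4c3∈{6}] only 6 remains possible at r4c3, so r4c3=6.
Step 50. [r2c4∈{7}] only 7 remains possible at r2c4, so r2c4=7.
Step 51. [r1c5∈{5}] r1c5 is down to just 5, so r1c5=5.
Step 52. [r6c3∈{2}] r6c3's peers cover all but 2 ⇒ r6c3=2.
Step 53. [r6c8∈{5}] nothing but 5 survives at r6c8. So r6c8=5.
Step 54. [r3c3∈{1}] r3c3 is down to just 1 ⇒ r3c3=1.

Answer: 3 6 8 1 5 2 7 4 9 / 4 2 9 7 3 8 6 1 5 / 5 7 1 6 9 4 2 8 3 / 7 3 6 2 1 5 8 9 4 / 1 5 4 9 8 7 3 6 2 / 9 8 2 3 4 6 1 5 7 / 8 4 3 5 2 1 9 7 6 / 6 9 5 8 7 3 4 2 1 / 2 1 7 4 6 9 5 3 8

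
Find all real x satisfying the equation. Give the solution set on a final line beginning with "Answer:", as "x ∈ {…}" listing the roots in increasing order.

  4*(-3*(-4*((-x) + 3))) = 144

Step 1. [4*(-3*(-4*((-x) + 3))) = 144] divide by the outer 4 ⇒ div: -3*(-4*((-x) + 3)) = 36.
Step 2. [-3*(-4*((-x) + 3)) = 36] divide by the outer -3. So div: -4*((-x) + 3) = -12.
Step 3. [-4*((-x) + 3) = -12] -4 out front; divide by -4 ⇒ div: (-x) + 3 = 3.
Step 4. [(-x) + 3 = 3] subtract 3: x sits inside (… + 3). So sub: -x = 0.
Step 5. [-x = 0] leading − — multiply by −1. So neg: x = 0.

Answer: x ∈ {0}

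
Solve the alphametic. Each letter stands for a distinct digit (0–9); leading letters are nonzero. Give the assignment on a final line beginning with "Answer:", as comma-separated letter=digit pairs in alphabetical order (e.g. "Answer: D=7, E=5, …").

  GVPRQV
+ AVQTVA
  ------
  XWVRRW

Step 1. [col 1: V + A ≡ W (mod 10)] several values work for V in column 1 (V + A ≡ W (mod 10), carry-in 0); try V=1. So V=1.
Step 2. [col 1: V + A ≡ W (mod 10)] several values work for W in column 1 (V + A ≡ W (mod 10), carry-in 0); try W=3. So W=3.
Step 3. [col 1: V + A ≡ W (mod 10)] from column 1 (V=1, W=3, carry-in 0, digits 1,3 already taken and all letters distinct): A must equal 2 ⇒ A=2.
Step 4. [col 2: Q + V ≡ R (mod 10)] column 2 (Q + V ≡ R (mod 10), carry-in 0) doesn't pin R yet; pick R=5 and continue, so R=5.
Step 5. [col 2: Q + V ≡ R (mod 10)] in column 2 we have Q+V≡R with carry-in 0; given V=1, R=5 and digits 1,2,3,5 already taken and all letters distinct, that pins Q to 4 ⇒ Q=4.
Step 6. [col 3: R + T ≡ R (mod 10)] from column 3 (R=5, carry-in 0, digits 1,2,3,4,5 already taken and all letters distinct): T must equal 0. So T=0.
Step 7. [col 4: P + Q ≡ V (mod 10)] from column 4 (Q=4, V=1, carry-in 0, digits 0,1,2,3,4,5 already taken and all letters distinct): P must equal 7 ⇒ P=7.
Step 8. [col 6: G + A ≡ X (mod 10)] in column 6 we have G+A≡X with carry-in 0; given A=2 and digits 0,1,2,3,4,5,7 already taken and all letters distinct, that pins X to 8 ⇒ X=8.
Step 9. [col 6: G + A ≡ X (mod 10)] column 6: given A=2, X=8, carry-in 0, and digits 0,1,2,3,4,5,7,8 already taken and all letters distinct, G+A≡X (mod 10) forces G=6, so G=6.

Answer: A=2, G=6, P=7, Q=4, R=5, T=0, V=1, W=3, X=8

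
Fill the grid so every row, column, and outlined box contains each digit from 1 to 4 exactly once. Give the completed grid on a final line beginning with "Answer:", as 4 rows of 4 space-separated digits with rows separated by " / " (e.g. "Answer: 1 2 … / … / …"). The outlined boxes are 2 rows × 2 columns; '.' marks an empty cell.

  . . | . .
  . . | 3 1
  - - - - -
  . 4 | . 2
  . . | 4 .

Step 1. [r3c1∈{1,3}] 3 has one home in row 3: r3c1, so r3c1=3.
Step 2. [r2c2∈{2}] r2c2 has the single candidate 2 ⇒ r2c2=2.
Step 3. [r4c2∈{1}] r4c2's peers cover all but 1. So r4c2=1.
Step 4. [r1c1∈{1,4}] across row 1, 1 lands solely at r1c1 ⇒ r1c1=1.
Step 5. [r1c2∈{3}] r1c2's peers cover all but 3 ⇒ r1c2=3.
Step 6. [r4c4∈{3}] r4c4 has the single candidate 3, so r4c4=3.
Step 7. [r4c1∈{2}] r4c1 has the single candidate 2, so r4c1=2.
Step 8. [r1c3∈{2}] only 2 remains possible at r1c3, so r1c3=2.
Step 9. [r3c3∈{1}] nothing but 1 survives at r3c3 ⇒ r3c3=1.
Step 10. [r2c1∈{4}] r2c1 is down to just 4. So r2c1=4.
Step 11. [r1c4∈{4}] r1c4 is down to just 4 ⇒ r1c4=4.

Answer: 1 3 2 4 / 4 2 3 1 / 3 4 1 2 / 2 1 4 3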